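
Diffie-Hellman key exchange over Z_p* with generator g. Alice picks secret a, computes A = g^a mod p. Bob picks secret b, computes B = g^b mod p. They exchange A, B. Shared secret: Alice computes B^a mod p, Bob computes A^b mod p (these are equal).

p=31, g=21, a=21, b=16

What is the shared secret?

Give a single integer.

A = 21^21 mod 31  (bits of 21 = 10101)
  bit 0 = 1: r = r^2 * 21 mod 31 = 1^2 * 21 = 1*21 = 21
  bit 1 = 0: r = r^2 mod 31 = 21^2 = 7
  bit 2 = 1: r = r^2 * 21 mod 31 = 7^2 * 21 = 18*21 = 6
  bit 3 = 0: r = r^2 mod 31 = 6^2 = 5
  bit 4 = 1: r = r^2 * 21 mod 31 = 5^2 * 21 = 25*21 = 29
  -> A = 29
B = 21^16 mod 31  (bits of 16 = 10000)
  bit 0 = 1: r = r^2 * 21 mod 31 = 1^2 * 21 = 1*21 = 21
  bit 1 = 0: r = r^2 mod 31 = 21^2 = 7
  bit 2 = 0: r = r^2 mod 31 = 7^2 = 18
  bit 3 = 0: r = r^2 mod 31 = 18^2 = 14
  bit 4 = 0: r = r^2 mod 31 = 14^2 = 10
  -> B = 10
s = B^a = 10^21 mod 31  (bits of 21 = 10101)
  bit 0 = 1: r = r^2 * 10 mod 31 = 1^2 * 10 = 1*10 = 10
  bit 1 = 0: r = r^2 mod 31 = 10^2 = 7
  bit 2 = 1: r = r^2 * 10 mod 31 = 7^2 * 10 = 18*10 = 25
  bit 3 = 0: r = r^2 mod 31 = 25^2 = 5
  bit 4 = 1: r = r^2 * 10 mod 31 = 5^2 * 10 = 25*10 = 2
  -> s = B^a = 2

Answer: 2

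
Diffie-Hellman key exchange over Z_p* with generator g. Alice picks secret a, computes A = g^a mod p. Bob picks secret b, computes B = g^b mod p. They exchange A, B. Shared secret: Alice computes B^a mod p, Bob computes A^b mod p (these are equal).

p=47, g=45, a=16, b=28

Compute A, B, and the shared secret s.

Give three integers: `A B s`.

Answer: 18 32 27

Derivation:
A = 45^16 mod 47  (bits of 16 = 10000)
  bit 0 = 1: r = r^2 * 45 mod 47 = 1^2 * 45 = 1*45 = 45
  bit 1 = 0: r = r^2 mod 47 = 45^2 = 4
  bit 2 = 0: r = r^2 mod 47 = 4^2 = 16
  bit 3 = 0: r = r^2 mod 47 = 16^2 = 21
  bit 4 = 0: r = r^2 mod 47 = 21^2 = 18
  -> A = 18
B = 45^28 mod 47  (bits of 28 = 11100)
  bit 0 = 1: r = r^2 * 45 mod 47 = 1^2 * 45 = 1*45 = 45
  bit 1 = 1: r = r^2 * 45 mod 47 = 45^2 * 45 = 4*45 = 39
  bit 2 = 1: r = r^2 * 45 mod 47 = 39^2 * 45 = 17*45 = 13
  bit 3 = 0: r = r^2 mod 47 = 13^2 = 28
  bit 4 = 0: r = r^2 mod 47 = 28^2 = 32
  -> B = 32
s = B^a = 32^16 mod 47  (bits of 16 = 10000)
  bit 0 = 1: r = r^2 * 32 mod 47 = 1^2 * 32 = 1*32 = 32
  bit 1 = 0: r = r^2 mod 47 = 32^2 = 37
  bit 2 = 0: r = r^2 mod 47 = 37^2 = 6
  bit 3 = 0: r = r^2 mod 47 = 6^2 = 36
  bit 4 = 0: r = r^2 mod 47 = 36^2 = 27
  -> s = B^a = 27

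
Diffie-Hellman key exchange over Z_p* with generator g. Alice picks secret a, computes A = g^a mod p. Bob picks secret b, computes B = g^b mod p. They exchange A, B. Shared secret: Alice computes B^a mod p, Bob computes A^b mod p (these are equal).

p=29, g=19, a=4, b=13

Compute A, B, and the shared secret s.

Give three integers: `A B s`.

A = 19^4 mod 29  (bits of 4 = 100)
  bit 0 = 1: r = r^2 * 19 mod 29 = 1^2 * 19 = 1*19 = 19
  bit 1 = 0: r = r^2 mod 29 = 19^2 = 13
  bit 2 = 0: r = r^2 mod 29 = 13^2 = 24
  -> A = 24
B = 19^13 mod 29  (bits of 13 = 1101)
  bit 0 = 1: r = r^2 * 19 mod 29 = 1^2 * 19 = 1*19 = 19
  bit 1 = 1: r = r^2 * 19 mod 29 = 19^2 * 19 = 13*19 = 15
  bit 2 = 0: r = r^2 mod 29 = 15^2 = 22
  bit 3 = 1: r = r^2 * 19 mod 29 = 22^2 * 19 = 20*19 = 3
  -> B = 3
s = B^a = 3^4 mod 29  (bits of 4 = 100)
  bit 0 = 1: r = r^2 * 3 mod 29 = 1^2 * 3 = 1*3 = 3
  bit 1 = 0: r = r^2 mod 29 = 3^2 = 9
  bit 2 = 0: r = r^2 mod 29 = 9^2 = 23
  -> s = B^a = 23

Answer: 24 3 23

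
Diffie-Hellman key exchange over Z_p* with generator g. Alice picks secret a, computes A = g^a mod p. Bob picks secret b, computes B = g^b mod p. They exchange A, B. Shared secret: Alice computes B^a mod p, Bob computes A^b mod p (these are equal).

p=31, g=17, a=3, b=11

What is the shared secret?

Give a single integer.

Answer: 15

Derivation:
A = 17^3 mod 31  (bits of 3 = 11)
  bit 0 = 1: r = r^2 * 17 mod 31 = 1^2 * 17 = 1*17 = 17
  bit 1 = 1: r = r^2 * 17 mod 31 = 17^2 * 17 = 10*17 = 15
  -> A = 15
B = 17^11 mod 31  (bits of 11 = 1011)
  bit 0 = 1: r = r^2 * 17 mod 31 = 1^2 * 17 = 1*17 = 17
  bit 1 = 0: r = r^2 mod 31 = 17^2 = 10
  bit 2 = 1: r = r^2 * 17 mod 31 = 10^2 * 17 = 7*17 = 26
  bit 3 = 1: r = r^2 * 17 mod 31 = 26^2 * 17 = 25*17 = 22
  -> B = 22
s = B^a = 22^3 mod 31  (bits of 3 = 11)
  bit 0 = 1: r = r^2 * 22 mod 31 = 1^2 * 22 = 1*22 = 22
  bit 1 = 1: r = r^2 * 22 mod 31 = 22^2 * 22 = 19*22 = 15
  -> s = B^a = 15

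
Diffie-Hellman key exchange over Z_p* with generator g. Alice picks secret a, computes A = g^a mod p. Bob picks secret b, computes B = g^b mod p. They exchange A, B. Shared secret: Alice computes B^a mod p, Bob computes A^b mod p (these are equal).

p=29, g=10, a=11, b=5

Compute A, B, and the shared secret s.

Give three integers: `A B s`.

Answer: 2 8 3

Derivation:
A = 10^11 mod 29  (bits of 11 = 1011)
  bit 0 = 1: r = r^2 * 10 mod 29 = 1^2 * 10 = 1*10 = 10
  bit 1 = 0: r = r^2 mod 29 = 10^2 = 13
  bit 2 = 1: r = r^2 * 10 mod 29 = 13^2 * 10 = 24*10 = 8
  bit 3 = 1: r = r^2 * 10 mod 29 = 8^2 * 10 = 6*10 = 2
  -> A = 2
B = 10^5 mod 29  (bits of 5 = 101)
  bit 0 = 1: r = r^2 * 10 mod 29 = 1^2 * 10 = 1*10 = 10
  bit 1 = 0: r = r^2 mod 29 = 10^2 = 13
  bit 2 = 1: r = r^2 * 10 mod 29 = 13^2 * 10 = 24*10 = 8
  -> B = 8
s = B^a = 8^11 mod 29  (bits of 11 = 1011)
  bit 0 = 1: r = r^2 * 8 mod 29 = 1^2 * 8 = 1*8 = 8
  bit 1 = 0: r = r^2 mod 29 = 8^2 = 6
  bit 2 = 1: r = r^2 * 8 mod 29 = 6^2 * 8 = 7*8 = 27
  bit 3 = 1: r = r^2 * 8 mod 29 = 27^2 * 8 = 4*8 = 3
  -> s = B^a = 3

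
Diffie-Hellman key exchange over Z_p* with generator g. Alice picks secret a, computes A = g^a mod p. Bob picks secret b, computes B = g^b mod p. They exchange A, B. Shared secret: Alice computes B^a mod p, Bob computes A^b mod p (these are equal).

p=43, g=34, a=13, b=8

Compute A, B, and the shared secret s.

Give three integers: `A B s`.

Answer: 28 23 24

Derivation:
A = 34^13 mod 43  (bits of 13 = 1101)
  bit 0 = 1: r = r^2 * 34 mod 43 = 1^2 * 34 = 1*34 = 34
  bit 1 = 1: r = r^2 * 34 mod 43 = 34^2 * 34 = 38*34 = 2
  bit 2 = 0: r = r^2 mod 43 = 2^2 = 4
  bit 3 = 1: r = r^2 * 34 mod 43 = 4^2 * 34 = 16*34 = 28
  -> A = 28
B = 34^8 mod 43  (bits of 8 = 1000)
  bit 0 = 1: r = r^2 * 34 mod 43 = 1^2 * 34 = 1*34 = 34
  bit 1 = 0: r = r^2 mod 43 = 34^2 = 38
  bit 2 = 0: r = r^2 mod 43 = 38^2 = 25
  bit 3 = 0: r = r^2 mod 43 = 25^2 = 23
  -> B = 23
s = B^a = 23^13 mod 43  (bits of 13 = 1101)
  bit 0 = 1: r = r^2 * 23 mod 43 = 1^2 * 23 = 1*23 = 23
  bit 1 = 1: r = r^2 * 23 mod 43 = 23^2 * 23 = 13*23 = 41
  bit 2 = 0: r = r^2 mod 43 = 41^2 = 4
  bit 3 = 1: r = r^2 * 23 mod 43 = 4^2 * 23 = 16*23 = 24
  -> s = B^a = 24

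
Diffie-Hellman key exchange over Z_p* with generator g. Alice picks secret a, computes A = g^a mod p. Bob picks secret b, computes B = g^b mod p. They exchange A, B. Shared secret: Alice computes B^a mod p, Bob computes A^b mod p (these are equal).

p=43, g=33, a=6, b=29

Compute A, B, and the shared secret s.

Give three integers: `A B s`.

A = 33^6 mod 43  (bits of 6 = 110)
  bit 0 = 1: r = r^2 * 33 mod 43 = 1^2 * 33 = 1*33 = 33
  bit 1 = 1: r = r^2 * 33 mod 43 = 33^2 * 33 = 14*33 = 32
  bit 2 = 0: r = r^2 mod 43 = 32^2 = 35
  -> A = 35
B = 33^29 mod 43  (bits of 29 = 11101)
  bit 0 = 1: r = r^2 * 33 mod 43 = 1^2 * 33 = 1*33 = 33
  bit 1 = 1: r = r^2 * 33 mod 43 = 33^2 * 33 = 14*33 = 32
  bit 2 = 1: r = r^2 * 33 mod 43 = 32^2 * 33 = 35*33 = 37
  bit 3 = 0: r = r^2 mod 43 = 37^2 = 36
  bit 4 = 1: r = r^2 * 33 mod 43 = 36^2 * 33 = 6*33 = 26
  -> B = 26
s = B^a = 26^6 mod 43  (bits of 6 = 110)
  bit 0 = 1: r = r^2 * 26 mod 43 = 1^2 * 26 = 1*26 = 26
  bit 1 = 1: r = r^2 * 26 mod 43 = 26^2 * 26 = 31*26 = 32
  bit 2 = 0: r = r^2 mod 43 = 32^2 = 35
  -> s = B^a = 35

Answer: 35 26 35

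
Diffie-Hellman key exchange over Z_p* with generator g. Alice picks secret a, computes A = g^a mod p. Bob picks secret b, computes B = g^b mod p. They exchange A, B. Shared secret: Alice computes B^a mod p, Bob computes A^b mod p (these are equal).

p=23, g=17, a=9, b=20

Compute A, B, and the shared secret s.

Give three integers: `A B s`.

Answer: 7 16 8

Derivation:
A = 17^9 mod 23  (bits of 9 = 1001)
  bit 0 = 1: r = r^2 * 17 mod 23 = 1^2 * 17 = 1*17 = 17
  bit 1 = 0: r = r^2 mod 23 = 17^2 = 13
  bit 2 = 0: r = r^2 mod 23 = 13^2 = 8
  bit 3 = 1: r = r^2 * 17 mod 23 = 8^2 * 17 = 18*17 = 7
  -> A = 7
B = 17^20 mod 23  (bits of 20 = 10100)
  bit 0 = 1: r = r^2 * 17 mod 23 = 1^2 * 17 = 1*17 = 17
  bit 1 = 0: r = r^2 mod 23 = 17^2 = 13
  bit 2 = 1: r = r^2 * 17 mod 23 = 13^2 * 17 = 8*17 = 21
  bit 3 = 0: r = r^2 mod 23 = 21^2 = 4
  bit 4 = 0: r = r^2 mod 23 = 4^2 = 16
  -> B = 16
s = B^a = 16^9 mod 23  (bits of 9 = 1001)
  bit 0 = 1: r = r^2 * 16 mod 23 = 1^2 * 16 = 1*16 = 16
  bit 1 = 0: r = r^2 mod 23 = 16^2 = 3
  bit 2 = 0: r = r^2 mod 23 = 3^2 = 9
  bit 3 = 1: r = r^2 * 16 mod 23 = 9^2 * 16 = 12*16 = 8
  -> s = B^a = 8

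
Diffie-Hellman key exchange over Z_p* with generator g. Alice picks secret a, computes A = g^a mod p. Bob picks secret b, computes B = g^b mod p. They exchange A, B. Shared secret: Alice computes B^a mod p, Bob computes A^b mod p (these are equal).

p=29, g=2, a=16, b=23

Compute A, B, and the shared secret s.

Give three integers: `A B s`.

Answer: 25 10 16

Derivation:
A = 2^16 mod 29  (bits of 16 = 10000)
  bit 0 = 1: r = r^2 * 2 mod 29 = 1^2 * 2 = 1*2 = 2
  bit 1 = 0: r = r^2 mod 29 = 2^2 = 4
  bit 2 = 0: r = r^2 mod 29 = 4^2 = 16
  bit 3 = 0: r = r^2 mod 29 = 16^2 = 24
  bit 4 = 0: r = r^2 mod 29 = 24^2 = 25
  -> A = 25
B = 2^23 mod 29  (bits of 23 = 10111)
  bit 0 = 1: r = r^2 * 2 mod 29 = 1^2 * 2 = 1*2 = 2
  bit 1 = 0: r = r^2 mod 29 = 2^2 = 4
  bit 2 = 1: r = r^2 * 2 mod 29 = 4^2 * 2 = 16*2 = 3
  bit 3 = 1: r = r^2 * 2 mod 29 = 3^2 * 2 = 9*2 = 18
  bit 4 = 1: r = r^2 * 2 mod 29 = 18^2 * 2 = 5*2 = 10
  -> B = 10
s = B^a = 10^16 mod 29  (bits of 16 = 10000)
  bit 0 = 1: r = r^2 * 10 mod 29 = 1^2 * 10 = 1*10 = 10
  bit 1 = 0: r = r^2 mod 29 = 10^2 = 13
  bit 2 = 0: r = r^2 mod 29 = 13^2 = 24
  bit 3 = 0: r = r^2 mod 29 = 24^2 = 25
  bit 4 = 0: r = r^2 mod 29 = 25^2 = 16
  -> s = B^a = 16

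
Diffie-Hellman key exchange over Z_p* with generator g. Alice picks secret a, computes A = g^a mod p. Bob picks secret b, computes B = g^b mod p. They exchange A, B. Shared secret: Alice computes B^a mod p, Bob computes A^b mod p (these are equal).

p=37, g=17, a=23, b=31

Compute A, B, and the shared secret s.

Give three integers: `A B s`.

Answer: 18 2 5

Derivation:
A = 17^23 mod 37  (bits of 23 = 10111)
  bit 0 = 1: r = r^2 * 17 mod 37 = 1^2 * 17 = 1*17 = 17
  bit 1 = 0: r = r^2 mod 37 = 17^2 = 30
  bit 2 = 1: r = r^2 * 17 mod 37 = 30^2 * 17 = 12*17 = 19
  bit 3 = 1: r = r^2 * 17 mod 37 = 19^2 * 17 = 28*17 = 32
  bit 4 = 1: r = r^2 * 17 mod 37 = 32^2 * 17 = 25*17 = 18
  -> A = 18
B = 17^31 mod 37  (bits of 31 = 11111)
  bit 0 = 1: r = r^2 * 17 mod 37 = 1^2 * 17 = 1*17 = 17
  bit 1 = 1: r = r^2 * 17 mod 37 = 17^2 * 17 = 30*17 = 29
  bit 2 = 1: r = r^2 * 17 mod 37 = 29^2 * 17 = 27*17 = 15
  bit 3 = 1: r = r^2 * 17 mod 37 = 15^2 * 17 = 3*17 = 14
  bit 4 = 1: r = r^2 * 17 mod 37 = 14^2 * 17 = 11*17 = 2
  -> B = 2
s = B^a = 2^23 mod 37  (bits of 23 = 10111)
  bit 0 = 1: r = r^2 * 2 mod 37 = 1^2 * 2 = 1*2 = 2
  bit 1 = 0: r = r^2 mod 37 = 2^2 = 4
  bit 2 = 1: r = r^2 * 2 mod 37 = 4^2 * 2 = 16*2 = 32
  bit 3 = 1: r = r^2 * 2 mod 37 = 32^2 * 2 = 25*2 = 13
  bit 4 = 1: r = r^2 * 2 mod 37 = 13^2 * 2 = 21*2 = 5
  -> s = B^a = 5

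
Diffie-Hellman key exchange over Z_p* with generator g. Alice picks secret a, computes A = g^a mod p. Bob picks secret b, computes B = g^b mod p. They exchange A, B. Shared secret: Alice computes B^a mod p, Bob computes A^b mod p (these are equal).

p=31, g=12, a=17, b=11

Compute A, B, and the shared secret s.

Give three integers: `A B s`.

A = 12^17 mod 31  (bits of 17 = 10001)
  bit 0 = 1: r = r^2 * 12 mod 31 = 1^2 * 12 = 1*12 = 12
  bit 1 = 0: r = r^2 mod 31 = 12^2 = 20
  bit 2 = 0: r = r^2 mod 31 = 20^2 = 28
  bit 3 = 0: r = r^2 mod 31 = 28^2 = 9
  bit 4 = 1: r = r^2 * 12 mod 31 = 9^2 * 12 = 19*12 = 11
  -> A = 11
B = 12^11 mod 31  (bits of 11 = 1011)
  bit 0 = 1: r = r^2 * 12 mod 31 = 1^2 * 12 = 1*12 = 12
  bit 1 = 0: r = r^2 mod 31 = 12^2 = 20
  bit 2 = 1: r = r^2 * 12 mod 31 = 20^2 * 12 = 28*12 = 26
  bit 3 = 1: r = r^2 * 12 mod 31 = 26^2 * 12 = 25*12 = 21
  -> B = 21
s = B^a = 21^17 mod 31  (bits of 17 = 10001)
  bit 0 = 1: r = r^2 * 21 mod 31 = 1^2 * 21 = 1*21 = 21
  bit 1 = 0: r = r^2 mod 31 = 21^2 = 7
  bit 2 = 0: r = r^2 mod 31 = 7^2 = 18
  bit 3 = 0: r = r^2 mod 31 = 18^2 = 14
  bit 4 = 1: r = r^2 * 21 mod 31 = 14^2 * 21 = 10*21 = 24
  -> s = B^a = 24

Answer: 11 21 24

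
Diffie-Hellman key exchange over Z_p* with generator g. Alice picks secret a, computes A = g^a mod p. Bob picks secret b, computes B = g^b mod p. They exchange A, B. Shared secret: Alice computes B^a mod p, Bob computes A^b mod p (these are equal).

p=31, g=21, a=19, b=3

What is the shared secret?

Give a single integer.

Answer: 27

Derivation:
A = 21^19 mod 31  (bits of 19 = 10011)
  bit 0 = 1: r = r^2 * 21 mod 31 = 1^2 * 21 = 1*21 = 21
  bit 1 = 0: r = r^2 mod 31 = 21^2 = 7
  bit 2 = 0: r = r^2 mod 31 = 7^2 = 18
  bit 3 = 1: r = r^2 * 21 mod 31 = 18^2 * 21 = 14*21 = 15
  bit 4 = 1: r = r^2 * 21 mod 31 = 15^2 * 21 = 8*21 = 13
  -> A = 13
B = 21^3 mod 31  (bits of 3 = 11)
  bit 0 = 1: r = r^2 * 21 mod 31 = 1^2 * 21 = 1*21 = 21
  bit 1 = 1: r = r^2 * 21 mod 31 = 21^2 * 21 = 7*21 = 23
  -> B = 23
s = B^a = 23^19 mod 31  (bits of 19 = 10011)
  bit 0 = 1: r = r^2 * 23 mod 31 = 1^2 * 23 = 1*23 = 23
  bit 1 = 0: r = r^2 mod 31 = 23^2 = 2
  bit 2 = 0: r = r^2 mod 31 = 2^2 = 4
  bit 3 = 1: r = r^2 * 23 mod 31 = 4^2 * 23 = 16*23 = 27
  bit 4 = 1: r = r^2 * 23 mod 31 = 27^2 * 23 = 16*23 = 27
  -> s = B^a = 27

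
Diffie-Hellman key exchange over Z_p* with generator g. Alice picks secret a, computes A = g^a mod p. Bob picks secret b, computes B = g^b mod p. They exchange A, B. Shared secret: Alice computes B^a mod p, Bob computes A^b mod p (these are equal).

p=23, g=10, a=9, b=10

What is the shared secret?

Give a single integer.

Answer: 8

Derivation:
A = 10^9 mod 23  (bits of 9 = 1001)
  bit 0 = 1: r = r^2 * 10 mod 23 = 1^2 * 10 = 1*10 = 10
  bit 1 = 0: r = r^2 mod 23 = 10^2 = 8
  bit 2 = 0: r = r^2 mod 23 = 8^2 = 18
  bit 3 = 1: r = r^2 * 10 mod 23 = 18^2 * 10 = 2*10 = 20
  -> A = 20
B = 10^10 mod 23  (bits of 10 = 1010)
  bit 0 = 1: r = r^2 * 10 mod 23 = 1^2 * 10 = 1*10 = 10
  bit 1 = 0: r = r^2 mod 23 = 10^2 = 8
  bit 2 = 1: r = r^2 * 10 mod 23 = 8^2 * 10 = 18*10 = 19
  bit 3 = 0: r = r^2 mod 23 = 19^2 = 16
  -> B = 16
s = B^a = 16^9 mod 23  (bits of 9 = 1001)
  bit 0 = 1: r = r^2 * 16 mod 23 = 1^2 * 16 = 1*16 = 16
  bit 1 = 0: r = r^2 mod 23 = 16^2 = 3
  bit 2 = 0: r = r^2 mod 23 = 3^2 = 9
  bit 3 = 1: r = r^2 * 16 mod 23 = 9^2 * 16 = 12*16 = 8
  -> s = B^a = 8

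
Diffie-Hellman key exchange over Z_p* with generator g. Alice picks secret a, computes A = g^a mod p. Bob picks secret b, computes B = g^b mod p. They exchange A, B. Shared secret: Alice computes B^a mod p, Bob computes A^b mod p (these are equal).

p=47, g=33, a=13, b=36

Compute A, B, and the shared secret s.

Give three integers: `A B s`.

A = 33^13 mod 47  (bits of 13 = 1101)
  bit 0 = 1: r = r^2 * 33 mod 47 = 1^2 * 33 = 1*33 = 33
  bit 1 = 1: r = r^2 * 33 mod 47 = 33^2 * 33 = 8*33 = 29
  bit 2 = 0: r = r^2 mod 47 = 29^2 = 42
  bit 3 = 1: r = r^2 * 33 mod 47 = 42^2 * 33 = 25*33 = 26
  -> A = 26
B = 33^36 mod 47  (bits of 36 = 100100)
  bit 0 = 1: r = r^2 * 33 mod 47 = 1^2 * 33 = 1*33 = 33
  bit 1 = 0: r = r^2 mod 47 = 33^2 = 8
  bit 2 = 0: r = r^2 mod 47 = 8^2 = 17
  bit 3 = 1: r = r^2 * 33 mod 47 = 17^2 * 33 = 7*33 = 43
  bit 4 = 0: r = r^2 mod 47 = 43^2 = 16
  bit 5 = 0: r = r^2 mod 47 = 16^2 = 21
  -> B = 21
s = B^a = 21^13 mod 47  (bits of 13 = 1101)
  bit 0 = 1: r = r^2 * 21 mod 47 = 1^2 * 21 = 1*21 = 21
  bit 1 = 1: r = r^2 * 21 mod 47 = 21^2 * 21 = 18*21 = 2
  bit 2 = 0: r = r^2 mod 47 = 2^2 = 4
  bit 3 = 1: r = r^2 * 21 mod 47 = 4^2 * 21 = 16*21 = 7
  -> s = B^a = 7

Answer: 26 21 7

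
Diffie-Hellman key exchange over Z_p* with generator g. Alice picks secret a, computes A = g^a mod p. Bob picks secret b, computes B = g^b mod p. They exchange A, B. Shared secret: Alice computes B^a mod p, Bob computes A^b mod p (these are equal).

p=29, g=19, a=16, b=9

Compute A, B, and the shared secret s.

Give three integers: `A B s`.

Answer: 16 11 24

Derivation:
A = 19^16 mod 29  (bits of 16 = 10000)
  bit 0 = 1: r = r^2 * 19 mod 29 = 1^2 * 19 = 1*19 = 19
  bit 1 = 0: r = r^2 mod 29 = 19^2 = 13
  bit 2 = 0: r = r^2 mod 29 = 13^2 = 24
  bit 3 = 0: r = r^2 mod 29 = 24^2 = 25
  bit 4 = 0: r = r^2 mod 29 = 25^2 = 16
  -> A = 16
B = 19^9 mod 29  (bits of 9 = 1001)
  bit 0 = 1: r = r^2 * 19 mod 29 = 1^2 * 19 = 1*19 = 19
  bit 1 = 0: r = r^2 mod 29 = 19^2 = 13
  bit 2 = 0: r = r^2 mod 29 = 13^2 = 24
  bit 3 = 1: r = r^2 * 19 mod 29 = 24^2 * 19 = 25*19 = 11
  -> B = 11
s = B^a = 11^16 mod 29  (bits of 16 = 10000)
  bit 0 = 1: r = r^2 * 11 mod 29 = 1^2 * 11 = 1*11 = 11
  bit 1 = 0: r = r^2 mod 29 = 11^2 = 5
  bit 2 = 0: r = r^2 mod 29 = 5^2 = 25
  bit 3 = 0: r = r^2 mod 29 = 25^2 = 16
  bit 4 = 0: r = r^2 mod 29 = 16^2 = 24
  -> s = B^a = 24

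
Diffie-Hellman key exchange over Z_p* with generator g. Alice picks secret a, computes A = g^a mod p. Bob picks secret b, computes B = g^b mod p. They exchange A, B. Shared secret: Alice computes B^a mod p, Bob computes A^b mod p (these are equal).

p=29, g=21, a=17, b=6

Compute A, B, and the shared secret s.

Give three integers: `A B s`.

A = 21^17 mod 29  (bits of 17 = 10001)
  bit 0 = 1: r = r^2 * 21 mod 29 = 1^2 * 21 = 1*21 = 21
  bit 1 = 0: r = r^2 mod 29 = 21^2 = 6
  bit 2 = 0: r = r^2 mod 29 = 6^2 = 7
  bit 3 = 0: r = r^2 mod 29 = 7^2 = 20
  bit 4 = 1: r = r^2 * 21 mod 29 = 20^2 * 21 = 23*21 = 19
  -> A = 19
B = 21^6 mod 29  (bits of 6 = 110)
  bit 0 = 1: r = r^2 * 21 mod 29 = 1^2 * 21 = 1*21 = 21
  bit 1 = 1: r = r^2 * 21 mod 29 = 21^2 * 21 = 6*21 = 10
  bit 2 = 0: r = r^2 mod 29 = 10^2 = 13
  -> B = 13
s = B^a = 13^17 mod 29  (bits of 17 = 10001)
  bit 0 = 1: r = r^2 * 13 mod 29 = 1^2 * 13 = 1*13 = 13
  bit 1 = 0: r = r^2 mod 29 = 13^2 = 24
  bit 2 = 0: r = r^2 mod 29 = 24^2 = 25
  bit 3 = 0: r = r^2 mod 29 = 25^2 = 16
  bit 4 = 1: r = r^2 * 13 mod 29 = 16^2 * 13 = 24*13 = 22
  -> s = B^a = 22

Answer: 19 13 22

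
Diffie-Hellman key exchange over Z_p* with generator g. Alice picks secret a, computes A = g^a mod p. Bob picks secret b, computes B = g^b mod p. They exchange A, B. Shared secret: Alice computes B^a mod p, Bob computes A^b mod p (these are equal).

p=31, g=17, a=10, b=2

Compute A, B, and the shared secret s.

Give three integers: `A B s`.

Answer: 25 10 5

Derivation:
A = 17^10 mod 31  (bits of 10 = 1010)
  bit 0 = 1: r = r^2 * 17 mod 31 = 1^2 * 17 = 1*17 = 17
  bit 1 = 0: r = r^2 mod 31 = 17^2 = 10
  bit 2 = 1: r = r^2 * 17 mod 31 = 10^2 * 17 = 7*17 = 26
  bit 3 = 0: r = r^2 mod 31 = 26^2 = 25
  -> A = 25
B = 17^2 mod 31  (bits of 2 = 10)
  bit 0 = 1: r = r^2 * 17 mod 31 = 1^2 * 17 = 1*17 = 17
  bit 1 = 0: r = r^2 mod 31 = 17^2 = 10
  -> B = 10
s = B^a = 10^10 mod 31  (bits of 10 = 1010)
  bit 0 = 1: r = r^2 * 10 mod 31 = 1^2 * 10 = 1*10 = 10
  bit 1 = 0: r = r^2 mod 31 = 10^2 = 7
  bit 2 = 1: r = r^2 * 10 mod 31 = 7^2 * 10 = 18*10 = 25
  bit 3 = 0: r = r^2 mod 31 = 25^2 = 5
  -> s = B^a = 5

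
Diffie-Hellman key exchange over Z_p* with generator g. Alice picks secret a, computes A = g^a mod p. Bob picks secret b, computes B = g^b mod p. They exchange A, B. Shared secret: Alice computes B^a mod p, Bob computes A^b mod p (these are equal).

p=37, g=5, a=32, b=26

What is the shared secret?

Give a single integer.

A = 5^32 mod 37  (bits of 32 = 100000)
  bit 0 = 1: r = r^2 * 5 mod 37 = 1^2 * 5 = 1*5 = 5
  bit 1 = 0: r = r^2 mod 37 = 5^2 = 25
  bit 2 = 0: r = r^2 mod 37 = 25^2 = 33
  bit 3 = 0: r = r^2 mod 37 = 33^2 = 16
  bit 4 = 0: r = r^2 mod 37 = 16^2 = 34
  bit 5 = 0: r = r^2 mod 37 = 34^2 = 9
  -> A = 9
B = 5^26 mod 37  (bits of 26 = 11010)
  bit 0 = 1: r = r^2 * 5 mod 37 = 1^2 * 5 = 1*5 = 5
  bit 1 = 1: r = r^2 * 5 mod 37 = 5^2 * 5 = 25*5 = 14
  bit 2 = 0: r = r^2 mod 37 = 14^2 = 11
  bit 3 = 1: r = r^2 * 5 mod 37 = 11^2 * 5 = 10*5 = 13
  bit 4 = 0: r = r^2 mod 37 = 13^2 = 21
  -> B = 21
s = B^a = 21^32 mod 37  (bits of 32 = 100000)
  bit 0 = 1: r = r^2 * 21 mod 37 = 1^2 * 21 = 1*21 = 21
  bit 1 = 0: r = r^2 mod 37 = 21^2 = 34
  bit 2 = 0: r = r^2 mod 37 = 34^2 = 9
  bit 3 = 0: r = r^2 mod 37 = 9^2 = 7
  bit 4 = 0: r = r^2 mod 37 = 7^2 = 12
  bit 5 = 0: r = r^2 mod 37 = 12^2 = 33
  -> s = B^a = 33

Answer: 33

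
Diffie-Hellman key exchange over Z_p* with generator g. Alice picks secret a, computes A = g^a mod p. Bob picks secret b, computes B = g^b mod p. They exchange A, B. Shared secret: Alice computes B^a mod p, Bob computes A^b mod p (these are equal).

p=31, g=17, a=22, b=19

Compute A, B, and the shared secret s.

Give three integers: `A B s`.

Answer: 19 24 28

Derivation:
A = 17^22 mod 31  (bits of 22 = 10110)
  bit 0 = 1: r = r^2 * 17 mod 31 = 1^2 * 17 = 1*17 = 17
  bit 1 = 0: r = r^2 mod 31 = 17^2 = 10
  bit 2 = 1: r = r^2 * 17 mod 31 = 10^2 * 17 = 7*17 = 26
  bit 3 = 1: r = r^2 * 17 mod 31 = 26^2 * 17 = 25*17 = 22
  bit 4 = 0: r = r^2 mod 31 = 22^2 = 19
  -> A = 19
B = 17^19 mod 31  (bits of 19 = 10011)
  bit 0 = 1: r = r^2 * 17 mod 31 = 1^2 * 17 = 1*17 = 17
  bit 1 = 0: r = r^2 mod 31 = 17^2 = 10
  bit 2 = 0: r = r^2 mod 31 = 10^2 = 7
  bit 3 = 1: r = r^2 * 17 mod 31 = 7^2 * 17 = 18*17 = 27
  bit 4 = 1: r = r^2 * 17 mod 31 = 27^2 * 17 = 16*17 = 24
  -> B = 24
s = B^a = 24^22 mod 31  (bits of 22 = 10110)
  bit 0 = 1: r = r^2 * 24 mod 31 = 1^2 * 24 = 1*24 = 24
  bit 1 = 0: r = r^2 mod 31 = 24^2 = 18
  bit 2 = 1: r = r^2 * 24 mod 31 = 18^2 * 24 = 14*24 = 26
  bit 3 = 1: r = r^2 * 24 mod 31 = 26^2 * 24 = 25*24 = 11
  bit 4 = 0: r = r^2 mod 31 = 11^2 = 28
  -> s = B^a = 28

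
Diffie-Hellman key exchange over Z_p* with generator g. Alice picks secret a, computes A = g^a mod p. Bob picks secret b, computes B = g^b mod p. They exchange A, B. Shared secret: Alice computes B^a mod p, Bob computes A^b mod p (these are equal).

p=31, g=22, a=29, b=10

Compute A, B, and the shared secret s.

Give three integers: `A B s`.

Answer: 24 5 25

Derivation:
A = 22^29 mod 31  (bits of 29 = 11101)
  bit 0 = 1: r = r^2 * 22 mod 31 = 1^2 * 22 = 1*22 = 22
  bit 1 = 1: r = r^2 * 22 mod 31 = 22^2 * 22 = 19*22 = 15
  bit 2 = 1: r = r^2 * 22 mod 31 = 15^2 * 22 = 8*22 = 21
  bit 3 = 0: r = r^2 mod 31 = 21^2 = 7
  bit 4 = 1: r = r^2 * 22 mod 31 = 7^2 * 22 = 18*22 = 24
  -> A = 24
B = 22^10 mod 31  (bits of 10 = 1010)
  bit 0 = 1: r = r^2 * 22 mod 31 = 1^2 * 22 = 1*22 = 22
  bit 1 = 0: r = r^2 mod 31 = 22^2 = 19
  bit 2 = 1: r = r^2 * 22 mod 31 = 19^2 * 22 = 20*22 = 6
  bit 3 = 0: r = r^2 mod 31 = 6^2 = 5
  -> B = 5
s = B^a = 5^29 mod 31  (bits of 29 = 11101)
  bit 0 = 1: r = r^2 * 5 mod 31 = 1^2 * 5 = 1*5 = 5
  bit 1 = 1: r = r^2 * 5 mod 31 = 5^2 * 5 = 25*5 = 1
  bit 2 = 1: r = r^2 * 5 mod 31 = 1^2 * 5 = 1*5 = 5
  bit 3 = 0: r = r^2 mod 31 = 5^2 = 25
  bit 4 = 1: r = r^2 * 5 mod 31 = 25^2 * 5 = 5*5 = 25
  -> s = B^a = 25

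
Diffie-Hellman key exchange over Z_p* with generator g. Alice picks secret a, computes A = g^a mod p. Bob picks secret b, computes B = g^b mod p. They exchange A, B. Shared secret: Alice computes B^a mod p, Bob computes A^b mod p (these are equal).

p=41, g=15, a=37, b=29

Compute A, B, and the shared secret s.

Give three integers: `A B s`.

Answer: 19 17 35

Derivation:
A = 15^37 mod 41  (bits of 37 = 100101)
  bit 0 = 1: r = r^2 * 15 mod 41 = 1^2 * 15 = 1*15 = 15
  bit 1 = 0: r = r^2 mod 41 = 15^2 = 20
  bit 2 = 0: r = r^2 mod 41 = 20^2 = 31
  bit 3 = 1: r = r^2 * 15 mod 41 = 31^2 * 15 = 18*15 = 24
  bit 4 = 0: r = r^2 mod 41 = 24^2 = 2
  bit 5 = 1: r = r^2 * 15 mod 41 = 2^2 * 15 = 4*15 = 19
  -> A = 19
B = 15^29 mod 41  (bits of 29 = 11101)
  bit 0 = 1: r = r^2 * 15 mod 41 = 1^2 * 15 = 1*15 = 15
  bit 1 = 1: r = r^2 * 15 mod 41 = 15^2 * 15 = 20*15 = 13
  bit 2 = 1: r = r^2 * 15 mod 41 = 13^2 * 15 = 5*15 = 34
  bit 3 = 0: r = r^2 mod 41 = 34^2 = 8
  bit 4 = 1: r = r^2 * 15 mod 41 = 8^2 * 15 = 23*15 = 17
  -> B = 17
s = B^a = 17^37 mod 41  (bits of 37 = 100101)
  bit 0 = 1: r = r^2 * 17 mod 41 = 1^2 * 17 = 1*17 = 17
  bit 1 = 0: r = r^2 mod 41 = 17^2 = 2
  bit 2 = 0: r = r^2 mod 41 = 2^2 = 4
  bit 3 = 1: r = r^2 * 17 mod 41 = 4^2 * 17 = 16*17 = 26
  bit 4 = 0: r = r^2 mod 41 = 26^2 = 20
  bit 5 = 1: r = r^2 * 17 mod 41 = 20^2 * 17 = 31*17 = 35
  -> s = B^a = 35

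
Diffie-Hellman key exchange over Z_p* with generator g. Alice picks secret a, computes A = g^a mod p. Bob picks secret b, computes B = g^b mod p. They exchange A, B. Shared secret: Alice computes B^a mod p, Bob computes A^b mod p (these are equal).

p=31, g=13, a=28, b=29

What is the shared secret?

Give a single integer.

Answer: 14

Derivation:
A = 13^28 mod 31  (bits of 28 = 11100)
  bit 0 = 1: r = r^2 * 13 mod 31 = 1^2 * 13 = 1*13 = 13
  bit 1 = 1: r = r^2 * 13 mod 31 = 13^2 * 13 = 14*13 = 27
  bit 2 = 1: r = r^2 * 13 mod 31 = 27^2 * 13 = 16*13 = 22
  bit 3 = 0: r = r^2 mod 31 = 22^2 = 19
  bit 4 = 0: r = r^2 mod 31 = 19^2 = 20
  -> A = 20
B = 13^29 mod 31  (bits of 29 = 11101)
  bit 0 = 1: r = r^2 * 13 mod 31 = 1^2 * 13 = 1*13 = 13
  bit 1 = 1: r = r^2 * 13 mod 31 = 13^2 * 13 = 14*13 = 27
  bit 2 = 1: r = r^2 * 13 mod 31 = 27^2 * 13 = 16*13 = 22
  bit 3 = 0: r = r^2 mod 31 = 22^2 = 19
  bit 4 = 1: r = r^2 * 13 mod 31 = 19^2 * 13 = 20*13 = 12
  -> B = 12
s = B^a = 12^28 mod 31  (bits of 28 = 11100)
  bit 0 = 1: r = r^2 * 12 mod 31 = 1^2 * 12 = 1*12 = 12
  bit 1 = 1: r = r^2 * 12 mod 31 = 12^2 * 12 = 20*12 = 23
  bit 2 = 1: r = r^2 * 12 mod 31 = 23^2 * 12 = 2*12 = 24
  bit 3 = 0: r = r^2 mod 31 = 24^2 = 18
  bit 4 = 0: r = r^2 mod 31 = 18^2 = 14
  -> s = B^a = 14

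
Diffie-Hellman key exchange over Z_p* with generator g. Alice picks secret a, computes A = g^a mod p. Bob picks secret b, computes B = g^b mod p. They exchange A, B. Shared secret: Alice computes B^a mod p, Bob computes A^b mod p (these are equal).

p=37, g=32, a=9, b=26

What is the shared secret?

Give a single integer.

Answer: 36

Derivation:
A = 32^9 mod 37  (bits of 9 = 1001)
  bit 0 = 1: r = r^2 * 32 mod 37 = 1^2 * 32 = 1*32 = 32
  bit 1 = 0: r = r^2 mod 37 = 32^2 = 25
  bit 2 = 0: r = r^2 mod 37 = 25^2 = 33
  bit 3 = 1: r = r^2 * 32 mod 37 = 33^2 * 32 = 16*32 = 31
  -> A = 31
B = 32^26 mod 37  (bits of 26 = 11010)
  bit 0 = 1: r = r^2 * 32 mod 37 = 1^2 * 32 = 1*32 = 32
  bit 1 = 1: r = r^2 * 32 mod 37 = 32^2 * 32 = 25*32 = 23
  bit 2 = 0: r = r^2 mod 37 = 23^2 = 11
  bit 3 = 1: r = r^2 * 32 mod 37 = 11^2 * 32 = 10*32 = 24
  bit 4 = 0: r = r^2 mod 37 = 24^2 = 21
  -> B = 21
s = B^a = 21^9 mod 37  (bits of 9 = 1001)
  bit 0 = 1: r = r^2 * 21 mod 37 = 1^2 * 21 = 1*21 = 21
  bit 1 = 0: r = r^2 mod 37 = 21^2 = 34
  bit 2 = 0: r = r^2 mod 37 = 34^2 = 9
  bit 3 = 1: r = r^2 * 21 mod 37 = 9^2 * 21 = 7*21 = 36
  -> s = B^a = 36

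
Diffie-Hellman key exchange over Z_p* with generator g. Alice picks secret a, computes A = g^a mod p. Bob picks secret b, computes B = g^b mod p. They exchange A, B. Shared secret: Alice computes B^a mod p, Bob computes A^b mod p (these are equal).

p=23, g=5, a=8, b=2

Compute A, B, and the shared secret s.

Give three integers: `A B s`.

A = 5^8 mod 23  (bits of 8 = 1000)
  bit 0 = 1: r = r^2 * 5 mod 23 = 1^2 * 5 = 1*5 = 5
  bit 1 = 0: r = r^2 mod 23 = 5^2 = 2
  bit 2 = 0: r = r^2 mod 23 = 2^2 = 4
  bit 3 = 0: r = r^2 mod 23 = 4^2 = 16
  -> A = 16
B = 5^2 mod 23  (bits of 2 = 10)
  bit 0 = 1: r = r^2 * 5 mod 23 = 1^2 * 5 = 1*5 = 5
  bit 1 = 0: r = r^2 mod 23 = 5^2 = 2
  -> B = 2
s = B^a = 2^8 mod 23  (bits of 8 = 1000)
  bit 0 = 1: r = r^2 * 2 mod 23 = 1^2 * 2 = 1*2 = 2
  bit 1 = 0: r = r^2 mod 23 = 2^2 = 4
  bit 2 = 0: r = r^2 mod 23 = 4^2 = 16
  bit 3 = 0: r = r^2 mod 23 = 16^2 = 3
  -> s = B^a = 3

Answer: 16 2 3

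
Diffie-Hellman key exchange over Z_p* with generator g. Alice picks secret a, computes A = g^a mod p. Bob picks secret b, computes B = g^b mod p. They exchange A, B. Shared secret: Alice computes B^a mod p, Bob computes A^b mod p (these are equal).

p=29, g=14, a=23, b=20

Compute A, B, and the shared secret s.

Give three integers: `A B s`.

Answer: 26 24 25

Derivation:
A = 14^23 mod 29  (bits of 23 = 10111)
  bit 0 = 1: r = r^2 * 14 mod 29 = 1^2 * 14 = 1*14 = 14
  bit 1 = 0: r = r^2 mod 29 = 14^2 = 22
  bit 2 = 1: r = r^2 * 14 mod 29 = 22^2 * 14 = 20*14 = 19
  bit 3 = 1: r = r^2 * 14 mod 29 = 19^2 * 14 = 13*14 = 8
  bit 4 = 1: r = r^2 * 14 mod 29 = 8^2 * 14 = 6*14 = 26
  -> A = 26
B = 14^20 mod 29  (bits of 20 = 10100)
  bit 0 = 1: r = r^2 * 14 mod 29 = 1^2 * 14 = 1*14 = 14
  bit 1 = 0: r = r^2 mod 29 = 14^2 = 22
  bit 2 = 1: r = r^2 * 14 mod 29 = 22^2 * 14 = 20*14 = 19
  bit 3 = 0: r = r^2 mod 29 = 19^2 = 13
  bit 4 = 0: r = r^2 mod 29 = 13^2 = 24
  -> B = 24
s = B^a = 24^23 mod 29  (bits of 23 = 10111)
  bit 0 = 1: r = r^2 * 24 mod 29 = 1^2 * 24 = 1*24 = 24
  bit 1 = 0: r = r^2 mod 29 = 24^2 = 25
  bit 2 = 1: r = r^2 * 24 mod 29 = 25^2 * 24 = 16*24 = 7
  bit 3 = 1: r = r^2 * 24 mod 29 = 7^2 * 24 = 20*24 = 16
  bit 4 = 1: r = r^2 * 24 mod 29 = 16^2 * 24 = 24*24 = 25
  -> s = B^a = 25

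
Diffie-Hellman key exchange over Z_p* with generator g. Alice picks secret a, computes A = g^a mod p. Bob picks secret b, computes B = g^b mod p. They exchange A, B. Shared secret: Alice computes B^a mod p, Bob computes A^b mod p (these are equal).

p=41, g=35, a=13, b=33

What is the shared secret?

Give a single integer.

Answer: 19

Derivation:
A = 35^13 mod 41  (bits of 13 = 1101)
  bit 0 = 1: r = r^2 * 35 mod 41 = 1^2 * 35 = 1*35 = 35
  bit 1 = 1: r = r^2 * 35 mod 41 = 35^2 * 35 = 36*35 = 30
  bit 2 = 0: r = r^2 mod 41 = 30^2 = 39
  bit 3 = 1: r = r^2 * 35 mod 41 = 39^2 * 35 = 4*35 = 17
  -> A = 17
B = 35^33 mod 41  (bits of 33 = 100001)
  bit 0 = 1: r = r^2 * 35 mod 41 = 1^2 * 35 = 1*35 = 35
  bit 1 = 0: r = r^2 mod 41 = 35^2 = 36
  bit 2 = 0: r = r^2 mod 41 = 36^2 = 25
  bit 3 = 0: r = r^2 mod 41 = 25^2 = 10
  bit 4 = 0: r = r^2 mod 41 = 10^2 = 18
  bit 5 = 1: r = r^2 * 35 mod 41 = 18^2 * 35 = 37*35 = 24
  -> B = 24
s = B^a = 24^13 mod 41  (bits of 13 = 1101)
  bit 0 = 1: r = r^2 * 24 mod 41 = 1^2 * 24 = 1*24 = 24
  bit 1 = 1: r = r^2 * 24 mod 41 = 24^2 * 24 = 2*24 = 7
  bit 2 = 0: r = r^2 mod 41 = 7^2 = 8
  bit 3 = 1: r = r^2 * 24 mod 41 = 8^2 * 24 = 23*24 = 19
  -> s = B^a = 19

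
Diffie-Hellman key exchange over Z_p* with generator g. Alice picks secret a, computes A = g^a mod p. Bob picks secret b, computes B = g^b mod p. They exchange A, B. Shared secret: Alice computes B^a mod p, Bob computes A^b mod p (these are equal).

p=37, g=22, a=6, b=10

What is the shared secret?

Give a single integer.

A = 22^6 mod 37  (bits of 6 = 110)
  bit 0 = 1: r = r^2 * 22 mod 37 = 1^2 * 22 = 1*22 = 22
  bit 1 = 1: r = r^2 * 22 mod 37 = 22^2 * 22 = 3*22 = 29
  bit 2 = 0: r = r^2 mod 37 = 29^2 = 27
  -> A = 27
B = 22^10 mod 37  (bits of 10 = 1010)
  bit 0 = 1: r = r^2 * 22 mod 37 = 1^2 * 22 = 1*22 = 22
  bit 1 = 0: r = r^2 mod 37 = 22^2 = 3
  bit 2 = 1: r = r^2 * 22 mod 37 = 3^2 * 22 = 9*22 = 13
  bit 3 = 0: r = r^2 mod 37 = 13^2 = 21
  -> B = 21
s = B^a = 21^6 mod 37  (bits of 6 = 110)
  bit 0 = 1: r = r^2 * 21 mod 37 = 1^2 * 21 = 1*21 = 21
  bit 1 = 1: r = r^2 * 21 mod 37 = 21^2 * 21 = 34*21 = 11
  bit 2 = 0: r = r^2 mod 37 = 11^2 = 10
  -> s = B^a = 10

Answer: 10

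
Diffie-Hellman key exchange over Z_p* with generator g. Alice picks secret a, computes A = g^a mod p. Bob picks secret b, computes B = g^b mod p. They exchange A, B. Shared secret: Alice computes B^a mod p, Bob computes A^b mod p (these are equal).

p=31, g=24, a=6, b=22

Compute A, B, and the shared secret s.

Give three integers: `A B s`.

A = 24^6 mod 31  (bits of 6 = 110)
  bit 0 = 1: r = r^2 * 24 mod 31 = 1^2 * 24 = 1*24 = 24
  bit 1 = 1: r = r^2 * 24 mod 31 = 24^2 * 24 = 18*24 = 29
  bit 2 = 0: r = r^2 mod 31 = 29^2 = 4
  -> A = 4
B = 24^22 mod 31  (bits of 22 = 10110)
  bit 0 = 1: r = r^2 * 24 mod 31 = 1^2 * 24 = 1*24 = 24
  bit 1 = 0: r = r^2 mod 31 = 24^2 = 18
  bit 2 = 1: r = r^2 * 24 mod 31 = 18^2 * 24 = 14*24 = 26
  bit 3 = 1: r = r^2 * 24 mod 31 = 26^2 * 24 = 25*24 = 11
  bit 4 = 0: r = r^2 mod 31 = 11^2 = 28
  -> B = 28
s = B^a = 28^6 mod 31  (bits of 6 = 110)
  bit 0 = 1: r = r^2 * 28 mod 31 = 1^2 * 28 = 1*28 = 28
  bit 1 = 1: r = r^2 * 28 mod 31 = 28^2 * 28 = 9*28 = 4
  bit 2 = 0: r = r^2 mod 31 = 4^2 = 16
  -> s = B^a = 16

Answer: 4 28 16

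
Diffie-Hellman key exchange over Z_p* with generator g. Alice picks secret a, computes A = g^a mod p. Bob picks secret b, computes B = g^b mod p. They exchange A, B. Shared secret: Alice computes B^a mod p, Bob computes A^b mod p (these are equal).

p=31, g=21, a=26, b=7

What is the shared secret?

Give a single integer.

A = 21^26 mod 31  (bits of 26 = 11010)
  bit 0 = 1: r = r^2 * 21 mod 31 = 1^2 * 21 = 1*21 = 21
  bit 1 = 1: r = r^2 * 21 mod 31 = 21^2 * 21 = 7*21 = 23
  bit 2 = 0: r = r^2 mod 31 = 23^2 = 2
  bit 3 = 1: r = r^2 * 21 mod 31 = 2^2 * 21 = 4*21 = 22
  bit 4 = 0: r = r^2 mod 31 = 22^2 = 19
  -> A = 19
B = 21^7 mod 31  (bits of 7 = 111)
  bit 0 = 1: r = r^2 * 21 mod 31 = 1^2 * 21 = 1*21 = 21
  bit 1 = 1: r = r^2 * 21 mod 31 = 21^2 * 21 = 7*21 = 23
  bit 2 = 1: r = r^2 * 21 mod 31 = 23^2 * 21 = 2*21 = 11
  -> B = 11
s = B^a = 11^26 mod 31  (bits of 26 = 11010)
  bit 0 = 1: r = r^2 * 11 mod 31 = 1^2 * 11 = 1*11 = 11
  bit 1 = 1: r = r^2 * 11 mod 31 = 11^2 * 11 = 28*11 = 29
  bit 2 = 0: r = r^2 mod 31 = 29^2 = 4
  bit 3 = 1: r = r^2 * 11 mod 31 = 4^2 * 11 = 16*11 = 21
  bit 4 = 0: r = r^2 mod 31 = 21^2 = 7
  -> s = B^a = 7

Answer: 7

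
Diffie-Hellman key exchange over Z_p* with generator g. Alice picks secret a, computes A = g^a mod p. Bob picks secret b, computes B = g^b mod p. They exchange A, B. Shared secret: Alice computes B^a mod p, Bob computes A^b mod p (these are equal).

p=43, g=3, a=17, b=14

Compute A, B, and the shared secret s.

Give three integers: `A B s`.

A = 3^17 mod 43  (bits of 17 = 10001)
  bit 0 = 1: r = r^2 * 3 mod 43 = 1^2 * 3 = 1*3 = 3
  bit 1 = 0: r = r^2 mod 43 = 3^2 = 9
  bit 2 = 0: r = r^2 mod 43 = 9^2 = 38
  bit 3 = 0: r = r^2 mod 43 = 38^2 = 25
  bit 4 = 1: r = r^2 * 3 mod 43 = 25^2 * 3 = 23*3 = 26
  -> A = 26
B = 3^14 mod 43  (bits of 14 = 1110)
  bit 0 = 1: r = r^2 * 3 mod 43 = 1^2 * 3 = 1*3 = 3
  bit 1 = 1: r = r^2 * 3 mod 43 = 3^2 * 3 = 9*3 = 27
  bit 2 = 1: r = r^2 * 3 mod 43 = 27^2 * 3 = 41*3 = 37
  bit 3 = 0: r = r^2 mod 43 = 37^2 = 36
  -> B = 36
s = B^a = 36^17 mod 43  (bits of 17 = 10001)
  bit 0 = 1: r = r^2 * 36 mod 43 = 1^2 * 36 = 1*36 = 36
  bit 1 = 0: r = r^2 mod 43 = 36^2 = 6
  bit 2 = 0: r = r^2 mod 43 = 6^2 = 36
  bit 3 = 0: r = r^2 mod 43 = 36^2 = 6
  bit 4 = 1: r = r^2 * 36 mod 43 = 6^2 * 36 = 36*36 = 6
  -> s = B^a = 6

Answer: 26 36 6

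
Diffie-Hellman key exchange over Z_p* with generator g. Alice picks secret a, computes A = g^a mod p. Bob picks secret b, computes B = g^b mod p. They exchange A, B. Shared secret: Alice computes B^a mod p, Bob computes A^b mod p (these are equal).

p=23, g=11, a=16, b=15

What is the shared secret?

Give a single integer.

A = 11^16 mod 23  (bits of 16 = 10000)
  bit 0 = 1: r = r^2 * 11 mod 23 = 1^2 * 11 = 1*11 = 11
  bit 1 = 0: r = r^2 mod 23 = 11^2 = 6
  bit 2 = 0: r = r^2 mod 23 = 6^2 = 13
  bit 3 = 0: r = r^2 mod 23 = 13^2 = 8
  bit 4 = 0: r = r^2 mod 23 = 8^2 = 18
  -> A = 18
B = 11^15 mod 23  (bits of 15 = 1111)
  bit 0 = 1: r = r^2 * 11 mod 23 = 1^2 * 11 = 1*11 = 11
  bit 1 = 1: r = r^2 * 11 mod 23 = 11^2 * 11 = 6*11 = 20
  bit 2 = 1: r = r^2 * 11 mod 23 = 20^2 * 11 = 9*11 = 7
  bit 3 = 1: r = r^2 * 11 mod 23 = 7^2 * 11 = 3*11 = 10
  -> B = 10
s = B^a = 10^16 mod 23  (bits of 16 = 10000)
  bit 0 = 1: r = r^2 * 10 mod 23 = 1^2 * 10 = 1*10 = 10
  bit 1 = 0: r = r^2 mod 23 = 10^2 = 8
  bit 2 = 0: r = r^2 mod 23 = 8^2 = 18
  bit 3 = 0: r = r^2 mod 23 = 18^2 = 2
  bit 4 = 0: r = r^2 mod 23 = 2^2 = 4
  -> s = B^a = 4

Answer: 4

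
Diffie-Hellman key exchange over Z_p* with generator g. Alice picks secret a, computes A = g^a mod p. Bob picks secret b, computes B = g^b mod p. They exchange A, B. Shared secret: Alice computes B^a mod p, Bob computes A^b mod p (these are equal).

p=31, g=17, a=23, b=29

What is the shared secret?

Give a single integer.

Answer: 12

Derivation:
A = 17^23 mod 31  (bits of 23 = 10111)
  bit 0 = 1: r = r^2 * 17 mod 31 = 1^2 * 17 = 1*17 = 17
  bit 1 = 0: r = r^2 mod 31 = 17^2 = 10
  bit 2 = 1: r = r^2 * 17 mod 31 = 10^2 * 17 = 7*17 = 26
  bit 3 = 1: r = r^2 * 17 mod 31 = 26^2 * 17 = 25*17 = 22
  bit 4 = 1: r = r^2 * 17 mod 31 = 22^2 * 17 = 19*17 = 13
  -> A = 13
B = 17^29 mod 31  (bits of 29 = 11101)
  bit 0 = 1: r = r^2 * 17 mod 31 = 1^2 * 17 = 1*17 = 17
  bit 1 = 1: r = r^2 * 17 mod 31 = 17^2 * 17 = 10*17 = 15
  bit 2 = 1: r = r^2 * 17 mod 31 = 15^2 * 17 = 8*17 = 12
  bit 3 = 0: r = r^2 mod 31 = 12^2 = 20
  bit 4 = 1: r = r^2 * 17 mod 31 = 20^2 * 17 = 28*17 = 11
  -> B = 11
s = B^a = 11^23 mod 31  (bits of 23 = 10111)
  bit 0 = 1: r = r^2 * 11 mod 31 = 1^2 * 11 = 1*11 = 11
  bit 1 = 0: r = r^2 mod 31 = 11^2 = 28
  bit 2 = 1: r = r^2 * 11 mod 31 = 28^2 * 11 = 9*11 = 6
  bit 3 = 1: r = r^2 * 11 mod 31 = 6^2 * 11 = 5*11 = 24
  bit 4 = 1: r = r^2 * 11 mod 31 = 24^2 * 11 = 18*11 = 12
  -> s = B^a = 12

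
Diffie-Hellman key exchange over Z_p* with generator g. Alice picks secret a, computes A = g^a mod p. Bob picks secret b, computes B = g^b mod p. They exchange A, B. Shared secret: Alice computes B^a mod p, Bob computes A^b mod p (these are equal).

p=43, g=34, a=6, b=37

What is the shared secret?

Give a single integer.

A = 34^6 mod 43  (bits of 6 = 110)
  bit 0 = 1: r = r^2 * 34 mod 43 = 1^2 * 34 = 1*34 = 34
  bit 1 = 1: r = r^2 * 34 mod 43 = 34^2 * 34 = 38*34 = 2
  bit 2 = 0: r = r^2 mod 43 = 2^2 = 4
  -> A = 4
B = 34^37 mod 43  (bits of 37 = 100101)
  bit 0 = 1: r = r^2 * 34 mod 43 = 1^2 * 34 = 1*34 = 34
  bit 1 = 0: r = r^2 mod 43 = 34^2 = 38
  bit 2 = 0: r = r^2 mod 43 = 38^2 = 25
  bit 3 = 1: r = r^2 * 34 mod 43 = 25^2 * 34 = 23*34 = 8
  bit 4 = 0: r = r^2 mod 43 = 8^2 = 21
  bit 5 = 1: r = r^2 * 34 mod 43 = 21^2 * 34 = 11*34 = 30
  -> B = 30
s = B^a = 30^6 mod 43  (bits of 6 = 110)
  bit 0 = 1: r = r^2 * 30 mod 43 = 1^2 * 30 = 1*30 = 30
  bit 1 = 1: r = r^2 * 30 mod 43 = 30^2 * 30 = 40*30 = 39
  bit 2 = 0: r = r^2 mod 43 = 39^2 = 16
  -> s = B^a = 16

Answer: 16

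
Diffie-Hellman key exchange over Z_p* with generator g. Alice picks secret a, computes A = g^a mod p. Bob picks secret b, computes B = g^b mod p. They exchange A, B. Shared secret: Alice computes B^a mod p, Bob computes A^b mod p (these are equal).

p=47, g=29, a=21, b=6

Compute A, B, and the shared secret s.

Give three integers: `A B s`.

Answer: 19 16 9

Derivation:
A = 29^21 mod 47  (bits of 21 = 10101)
  bit 0 = 1: r = r^2 * 29 mod 47 = 1^2 * 29 = 1*29 = 29
  bit 1 = 0: r = r^2 mod 47 = 29^2 = 42
  bit 2 = 1: r = r^2 * 29 mod 47 = 42^2 * 29 = 25*29 = 20
  bit 3 = 0: r = r^2 mod 47 = 20^2 = 24
  bit 4 = 1: r = r^2 * 29 mod 47 = 24^2 * 29 = 12*29 = 19
  -> A = 19
B = 29^6 mod 47  (bits of 6 = 110)
  bit 0 = 1: r = r^2 * 29 mod 47 = 1^2 * 29 = 1*29 = 29
  bit 1 = 1: r = r^2 * 29 mod 47 = 29^2 * 29 = 42*29 = 43
  bit 2 = 0: r = r^2 mod 47 = 43^2 = 16
  -> B = 16
s = B^a = 16^21 mod 47  (bits of 21 = 10101)
  bit 0 = 1: r = r^2 * 16 mod 47 = 1^2 * 16 = 1*16 = 16
  bit 1 = 0: r = r^2 mod 47 = 16^2 = 21
  bit 2 = 1: r = r^2 * 16 mod 47 = 21^2 * 16 = 18*16 = 6
  bit 3 = 0: r = r^2 mod 47 = 6^2 = 36
  bit 4 = 1: r = r^2 * 16 mod 47 = 36^2 * 16 = 27*16 = 9
  -> s = B^a = 9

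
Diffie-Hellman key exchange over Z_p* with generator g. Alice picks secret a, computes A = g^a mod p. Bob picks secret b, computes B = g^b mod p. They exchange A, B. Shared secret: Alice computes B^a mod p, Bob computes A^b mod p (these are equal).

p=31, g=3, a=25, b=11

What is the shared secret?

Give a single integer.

Answer: 26

Derivation:
A = 3^25 mod 31  (bits of 25 = 11001)
  bit 0 = 1: r = r^2 * 3 mod 31 = 1^2 * 3 = 1*3 = 3
  bit 1 = 1: r = r^2 * 3 mod 31 = 3^2 * 3 = 9*3 = 27
  bit 2 = 0: r = r^2 mod 31 = 27^2 = 16
  bit 3 = 0: r = r^2 mod 31 = 16^2 = 8
  bit 4 = 1: r = r^2 * 3 mod 31 = 8^2 * 3 = 2*3 = 6
  -> A = 6
B = 3^11 mod 31  (bits of 11 = 1011)
  bit 0 = 1: r = r^2 * 3 mod 31 = 1^2 * 3 = 1*3 = 3
  bit 1 = 0: r = r^2 mod 31 = 3^2 = 9
  bit 2 = 1: r = r^2 * 3 mod 31 = 9^2 * 3 = 19*3 = 26
  bit 3 = 1: r = r^2 * 3 mod 31 = 26^2 * 3 = 25*3 = 13
  -> B = 13
s = B^a = 13^25 mod 31  (bits of 25 = 11001)
  bit 0 = 1: r = r^2 * 13 mod 31 = 1^2 * 13 = 1*13 = 13
  bit 1 = 1: r = r^2 * 13 mod 31 = 13^2 * 13 = 14*13 = 27
  bit 2 = 0: r = r^2 mod 31 = 27^2 = 16
  bit 3 = 0: r = r^2 mod 31 = 16^2 = 8
  bit 4 = 1: r = r^2 * 13 mod 31 = 8^2 * 13 = 2*13 = 26
  -> s = B^a = 26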